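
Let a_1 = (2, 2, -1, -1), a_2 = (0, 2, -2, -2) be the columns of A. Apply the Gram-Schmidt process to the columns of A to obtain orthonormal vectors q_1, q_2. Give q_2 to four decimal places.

q_2 = (-0.6761, 0.1690, -0.5071, -0.5071)

q_1 = a_1/‖a_1‖ = (2, 2, -1, -1)/3.1623 = (0.6325, 0.6325, -0.3162, -0.3162).
r_{12} = q_1·a_2 = 2.5298.
u_2 = a_2 − 2.5298·q_1 = (-1.6000, 0.4000, -1.2000, -1.2000).
‖u_2‖ = 2.3664, so q_2 = (-0.6761, 0.1690, -0.5071, -0.5071).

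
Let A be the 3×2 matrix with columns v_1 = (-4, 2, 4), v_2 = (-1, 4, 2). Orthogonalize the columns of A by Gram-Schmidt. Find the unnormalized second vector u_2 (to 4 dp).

u_2 = (1.2222, 2.8889, -0.2222)

e_1 = v_1/‖v_1‖ = (-4, 2, 4)/6.0000 = (-0.6667, 0.3333, 0.6667).
r_{12} = e_1·v_2 = 3.3333.
u_2 = v_2 − 3.3333·e_1 = (1.2222, 2.8889, -0.2222).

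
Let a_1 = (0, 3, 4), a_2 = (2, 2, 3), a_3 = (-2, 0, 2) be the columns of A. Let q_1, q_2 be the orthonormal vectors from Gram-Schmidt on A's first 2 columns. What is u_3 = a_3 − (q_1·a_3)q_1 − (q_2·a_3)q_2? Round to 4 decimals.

u_3 = (-0.1386, -1.1089, 0.8317)

a_1 = (0, 3, 4); ‖a_1‖ = 5.0000, so q_1 = (0.0000, 0.6000, 0.8000).
q_1·a_2 = 0.0000·2 + 0.6000·2 + 0.8000·3 = 3.6000.
u_2 = a_2 − 3.6000·q_1 = (2.0000, -0.1600, 0.1200).
‖u_2‖ = 2.0100, so q_2 = (0.9950, -0.0796, 0.0597).
q_1·a_3 = 0.0000·(-2) + 0.6000·0 + 0.8000·2 = 1.6000; q_2·a_3 = 0.9950·(-2) + (-0.0796)·0 + 0.0597·2 = -1.8707.
u_3 = a_3 − 1.6000·q_1 + 1.8707·q_2 = (-0.1386, -1.1089, 0.8317).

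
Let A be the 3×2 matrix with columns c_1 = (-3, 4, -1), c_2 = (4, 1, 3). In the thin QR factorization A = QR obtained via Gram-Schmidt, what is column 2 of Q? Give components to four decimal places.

q_2 = (0.5911, 0.5827, 0.5578)

c_1 = (-3, 4, -1); ‖c_1‖ = 5.0990, so q_1 = (-0.5883, 0.7845, -0.1961).
q_1·c_2 = (-0.5883)·4 + 0.7845·1 + (-0.1961)·3 = -2.1573.
u_2 = c_2 + 2.1573·q_1 = (2.7308, 2.6923, 2.5769).
‖u_2‖ = 4.6202, so q_2 = (0.5911, 0.5827, 0.5578).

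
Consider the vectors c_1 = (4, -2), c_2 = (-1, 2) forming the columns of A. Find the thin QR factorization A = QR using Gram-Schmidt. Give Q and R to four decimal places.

Q = [[0.8944, 0.4472], [-0.4472, 0.8944]], R = [[4.4721, -1.7889], [0.0000, 1.3416]]

q_1 = c_1/‖c_1‖ = (4, -2)/4.4721 = (0.8944, -0.4472).
r_{12} = q_1·c_2 = -1.7889.
u_2 = c_2 + 1.7889·q_1 = (0.6000, 1.2000).
‖u_2‖ = 1.3416, so q_2 = (0.4472, 0.8944).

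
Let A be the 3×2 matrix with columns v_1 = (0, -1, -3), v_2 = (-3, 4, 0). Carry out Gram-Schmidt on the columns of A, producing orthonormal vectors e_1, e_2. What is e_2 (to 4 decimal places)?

e_2 = (-0.6202, 0.7442, -0.2481)

v_1 = (0, -1, -3); ‖v_1‖ = 3.1623, so e_1 = (0.0000, -0.3162, -0.9487).
e_1·v_2 = 0.0000·(-3) + (-0.3162)·4 + (-0.9487)·0 = -1.2649.
u_2 = v_2 + 1.2649·e_1 = (-3.0000, 3.6000, -1.2000).
‖u_2‖ = 4.8374, so e_2 = (-0.6202, 0.7442, -0.2481).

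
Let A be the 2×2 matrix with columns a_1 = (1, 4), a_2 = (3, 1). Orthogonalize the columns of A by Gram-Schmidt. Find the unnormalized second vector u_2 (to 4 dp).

u_2 = (2.5882, -0.6471)

a_1 = (1, 4); ‖a_1‖ = 4.1231, so e_1 = (0.2425, 0.9701).
e_1·a_2 = 0.2425·3 + 0.9701·1 = 1.6977.
u_2 = a_2 − 1.6977·e_1 = (2.5882, -0.6471).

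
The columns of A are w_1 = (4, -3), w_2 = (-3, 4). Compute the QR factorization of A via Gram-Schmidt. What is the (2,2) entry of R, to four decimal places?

w_1 = (4, -3); ‖w_1‖ = 5.0000, so q_1 = (0.8000, -0.6000).
q_1·w_2 = 0.8000·(-3) + (-0.6000)·4 = -4.8000.
u_2 = w_2 + 4.8000·q_1 = (0.8400, 1.1200).
r_{22} = ‖u_2‖ = 1.4000.

r_{22} = 1.4000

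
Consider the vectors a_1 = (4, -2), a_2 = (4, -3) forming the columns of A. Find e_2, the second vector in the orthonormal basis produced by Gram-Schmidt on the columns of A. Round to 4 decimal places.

a_1 = (4, -2); ‖a_1‖ = 4.4721, so e_1 = (0.8944, -0.4472).
e_1·a_2 = 0.8944·4 + (-0.4472)·(-3) = 4.9193.
u_2 = a_2 − 4.9193·e_1 = (-0.4000, -0.8000).
‖u_2‖ = 0.8944, so e_2 = (-0.4472, -0.8944).

e_2 = (-0.4472, -0.8944)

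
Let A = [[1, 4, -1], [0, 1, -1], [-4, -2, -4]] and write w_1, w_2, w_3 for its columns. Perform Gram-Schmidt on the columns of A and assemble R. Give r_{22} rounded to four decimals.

e_1 = w_1/‖w_1‖ = (1, 0, -4)/4.1231 = (0.2425, 0.0000, -0.9701).
r_{12} = e_1·w_2 = 2.9104.
u_2 = w_2 − 2.9104·e_1 = (3.2941, 1.0000, 0.8235).
r_{22} = ‖u_2‖ = 3.5397.

r_{22} = 3.5397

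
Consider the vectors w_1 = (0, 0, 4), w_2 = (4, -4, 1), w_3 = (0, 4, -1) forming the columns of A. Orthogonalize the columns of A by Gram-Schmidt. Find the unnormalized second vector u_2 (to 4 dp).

w_1 = (0, 0, 4); ‖w_1‖ = 4.0000, so e_1 = (0.0000, 0.0000, 1.0000).
e_1·w_2 = 0.0000·4 + 0.0000·(-4) + 1.0000·1 = 1.0000.
u_2 = w_2 − 1.0000·e_1 = (4.0000, -4.0000, 0.0000).

u_2 = (4.0000, -4.0000, 0.0000)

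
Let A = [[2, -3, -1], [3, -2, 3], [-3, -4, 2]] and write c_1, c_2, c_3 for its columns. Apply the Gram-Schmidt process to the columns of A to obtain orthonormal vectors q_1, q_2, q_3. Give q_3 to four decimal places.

c_1 = (2, 3, -3); ‖c_1‖ = 4.6904, so q_1 = (0.4264, 0.6396, -0.6396).
q_1·c_2 = 0.4264·(-3) + 0.6396·(-2) + (-0.6396)·(-4) = 0.0000.
u_2 = c_2 + 0.0000·q_1 = (-3.0000, -2.0000, -4.0000).
‖u_2‖ = 5.3852, so q_2 = (-0.5571, -0.3714, -0.7428).
q_1·c_3 = 0.4264·(-1) + 0.6396·3 + (-0.6396)·2 = 0.2132; q_2·c_3 = (-0.5571)·(-1) + (-0.3714)·3 + (-0.7428)·2 = -2.0426.
u_3 = c_3 − 0.2132·q_1 + 2.0426·q_2 = (-2.2288, 2.1050, 0.6191).
‖u_3‖ = 3.1276, so q_3 = (-0.7126, 0.6730, 0.1980).

q_3 = (-0.7126, 0.6730, 0.1980)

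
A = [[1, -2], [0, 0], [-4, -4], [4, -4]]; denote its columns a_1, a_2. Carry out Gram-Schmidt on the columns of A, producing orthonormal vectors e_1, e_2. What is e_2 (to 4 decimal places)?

a_1 = (1, 0, -4, 4); ‖a_1‖ = 5.7446, so e_1 = (0.1741, 0.0000, -0.6963, 0.6963).
e_1·a_2 = 0.1741·(-2) + 0.0000·0 + (-0.6963)·(-4) + 0.6963·(-4) = -0.3482.
u_2 = a_2 + 0.3482·e_1 = (-1.9394, 0.0000, -4.2424, -3.7576).
‖u_2‖ = 5.9899, so e_2 = (-0.3238, 0.0000, -0.7083, -0.6273).

e_2 = (-0.3238, 0.0000, -0.7083, -0.6273)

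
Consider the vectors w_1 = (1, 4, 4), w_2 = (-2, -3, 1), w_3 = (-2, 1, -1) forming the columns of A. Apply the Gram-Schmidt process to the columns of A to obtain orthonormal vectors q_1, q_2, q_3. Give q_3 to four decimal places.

q_1 = w_1/‖w_1‖ = (1, 4, 4)/5.7446 = (0.1741, 0.6963, 0.6963).
r_{12} = q_1·w_2 = -1.7408.
u_2 = w_2 + 1.7408·q_1 = (-1.6970, -1.7879, 2.2121).
‖u_2‖ = 3.3121, so q_2 = (-0.5124, -0.5398, 0.6679).
r_{13} = q_1·w_3 = -0.3482; r_{23} = q_2·w_3 = -0.1830.
u_3 = w_3 + 0.3482·q_1 + 0.1830·q_2 = (-2.0331, 1.1436, -0.6354).
‖u_3‖ = 2.4177, so q_3 = (-0.8409, 0.4730, -0.2628).

q_3 = (-0.8409, 0.4730, -0.2628)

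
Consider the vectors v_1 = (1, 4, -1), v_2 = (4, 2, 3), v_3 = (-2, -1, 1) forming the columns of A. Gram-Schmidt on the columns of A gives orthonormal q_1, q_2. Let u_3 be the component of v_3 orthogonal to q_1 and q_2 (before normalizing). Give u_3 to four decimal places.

u_3 = (-1.1111, 0.5556, 1.1111)

q_1 = v_1/‖v_1‖ = (1, 4, -1)/4.2426 = (0.2357, 0.9428, -0.2357).
r_{12} = q_1·v_2 = 2.1213.
u_2 = v_2 − 2.1213·q_1 = (3.5000, 0.0000, 3.5000).
‖u_2‖ = 4.9497, so q_2 = (0.7071, 0.0000, 0.7071).
r_{13} = q_1·v_3 = -1.6499; r_{23} = q_2·v_3 = -0.7071.
u_3 = v_3 + 1.6499·q_1 + 0.7071·q_2 = (-1.1111, 0.5556, 1.1111).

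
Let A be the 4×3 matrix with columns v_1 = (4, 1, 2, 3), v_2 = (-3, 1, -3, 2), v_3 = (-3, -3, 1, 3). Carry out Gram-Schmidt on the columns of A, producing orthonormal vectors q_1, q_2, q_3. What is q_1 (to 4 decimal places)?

q_1 = (0.7303, 0.1826, 0.3651, 0.5477)

v_1 = (4, 1, 2, 3); ‖v_1‖ = 5.4772, so q_1 = (0.7303, 0.1826, 0.3651, 0.5477).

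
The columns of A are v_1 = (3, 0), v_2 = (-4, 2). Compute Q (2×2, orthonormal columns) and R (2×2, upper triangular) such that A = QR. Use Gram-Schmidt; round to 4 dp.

v_1 = (3, 0); ‖v_1‖ = 3.0000, so e_1 = (1.0000, 0.0000).
e_1·v_2 = 1.0000·(-4) + 0.0000·2 = -4.0000.
u_2 = v_2 + 4.0000·e_1 = (0.0000, 2.0000).
‖u_2‖ = 2.0000, so e_2 = (0.0000, 1.0000).

Q = [[1.0000, 0.0000], [0.0000, 1.0000]], R = [[3.0000, -4.0000], [0.0000, 2.0000]]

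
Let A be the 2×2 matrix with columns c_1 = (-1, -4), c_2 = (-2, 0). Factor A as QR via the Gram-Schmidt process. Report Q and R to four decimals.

Q = [[-0.2425, -0.9701], [-0.9701, 0.2425]], R = [[4.1231, 0.4851], [0.0000, 1.9403]]

e_1 = c_1/‖c_1‖ = (-1, -4)/4.1231 = (-0.2425, -0.9701).
r_{12} = e_1·c_2 = 0.4851.
u_2 = c_2 − 0.4851·e_1 = (-1.8824, 0.4706).
‖u_2‖ = 1.9403, so e_2 = (-0.9701, 0.2425).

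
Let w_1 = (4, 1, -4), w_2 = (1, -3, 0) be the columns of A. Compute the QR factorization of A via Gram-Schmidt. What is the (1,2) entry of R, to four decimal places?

r_{12} = 0.1741

e_1 = w_1/‖w_1‖ = (4, 1, -4)/5.7446 = (0.6963, 0.1741, -0.6963).
r_{12} = e_1·w_2 = 0.1741.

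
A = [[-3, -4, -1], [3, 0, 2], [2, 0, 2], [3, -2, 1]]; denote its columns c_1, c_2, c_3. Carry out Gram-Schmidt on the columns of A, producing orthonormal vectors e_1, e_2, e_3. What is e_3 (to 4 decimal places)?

e_3 = (0.2697, 0.3225, 0.7297, -0.5393)

c_1 = (-3, 3, 2, 3); ‖c_1‖ = 5.5678, so e_1 = (-0.5388, 0.5388, 0.3592, 0.5388).
e_1·c_2 = (-0.5388)·(-4) + 0.5388·0 + 0.3592·0 + 0.5388·(-2) = 1.0776.
u_2 = c_2 − 1.0776·e_1 = (-3.4194, -0.5806, -0.3871, -2.5806).
‖u_2‖ = 4.3404, so e_2 = (-0.7878, -0.1338, -0.0892, -0.5946).
e_1·c_3 = (-0.5388)·(-1) + 0.5388·2 + 0.3592·2 + 0.5388·1 = 2.8737; e_2·c_3 = (-0.7878)·(-1) + (-0.1338)·2 + (-0.0892)·2 + (-0.5946)·1 = -0.2527.
u_3 = c_3 − 2.8737·e_1 + 0.2527·e_2 = (0.3493, 0.4178, 0.9452, -0.6986).
‖u_3‖ = 1.2954, so e_3 = (0.2697, 0.3225, 0.7297, -0.5393).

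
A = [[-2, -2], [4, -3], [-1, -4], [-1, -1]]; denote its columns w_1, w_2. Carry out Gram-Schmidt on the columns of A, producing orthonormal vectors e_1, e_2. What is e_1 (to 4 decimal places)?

e_1 = (-0.4264, 0.8528, -0.2132, -0.2132)

e_1 = w_1/‖w_1‖ = (-2, 4, -1, -1)/4.6904 = (-0.4264, 0.8528, -0.2132, -0.2132).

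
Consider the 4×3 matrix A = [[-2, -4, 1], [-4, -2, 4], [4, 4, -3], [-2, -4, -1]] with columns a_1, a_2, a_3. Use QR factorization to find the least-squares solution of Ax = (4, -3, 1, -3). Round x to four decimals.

x = (5.7339, -2.9677, 3.4516)

a_1 = (-2, -4, 4, -2); ‖a_1‖ = 6.3246, so e_1 = (-0.3162, -0.6325, 0.6325, -0.3162).
e_1·a_2 = (-0.3162)·(-4) + (-0.6325)·(-2) + 0.6325·4 + (-0.3162)·(-4) = 6.3246.
u_2 = a_2 − 6.3246·e_1 = (-2.0000, 2.0000, 0.0000, -2.0000).
‖u_2‖ = 3.4641, so e_2 = (-0.5774, 0.5774, 0.0000, -0.5774).
e_1·a_3 = (-0.3162)·1 + (-0.6325)·4 + 0.6325·(-3) + (-0.3162)·(-1) = -4.4272; e_2·a_3 = (-0.5774)·1 + 0.5774·4 + 0.0000·(-3) + (-0.5774)·(-1) = 2.3094.
u_3 = a_3 + 4.4272·e_1 − 2.3094·e_2 = (0.9333, -0.1333, -0.2000, -1.0667).
‖u_3‖ = 1.4376, so e_3 = (0.6492, -0.0927, -0.1391, -0.7420).
Qᵀb = (2.2136, -2.3094, 4.9620).
Back-substitute: x_3 = 4.9620/1.4376 = 3.4516.
x_2 = (-2.3094 − 2.3094·3.4516)/3.4641 = -2.9677.
x_1 = (2.2136 − 6.3246·(-2.9677) + 4.4272·3.4516)/6.3246 = 5.7339.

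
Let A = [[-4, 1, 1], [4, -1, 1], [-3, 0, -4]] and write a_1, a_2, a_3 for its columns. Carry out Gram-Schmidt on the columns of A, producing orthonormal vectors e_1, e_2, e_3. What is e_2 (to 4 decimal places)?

e_2 = (0.3313, -0.3313, -0.8835)

e_1 = a_1/‖a_1‖ = (-4, 4, -3)/6.4031 = (-0.6247, 0.6247, -0.4685).
r_{12} = e_1·a_2 = -1.2494.
u_2 = a_2 + 1.2494·e_1 = (0.2195, -0.2195, -0.5854).
‖u_2‖ = 0.6626, so e_2 = (0.3313, -0.3313, -0.8835).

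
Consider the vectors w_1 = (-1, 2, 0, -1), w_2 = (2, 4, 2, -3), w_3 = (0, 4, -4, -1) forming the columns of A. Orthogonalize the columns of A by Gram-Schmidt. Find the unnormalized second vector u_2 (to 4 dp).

u_2 = (3.5000, 1.0000, 2.0000, -1.5000)

q_1 = w_1/‖w_1‖ = (-1, 2, 0, -1)/2.4495 = (-0.4082, 0.8165, 0.0000, -0.4082).
r_{12} = q_1·w_2 = 3.6742.
u_2 = w_2 − 3.6742·q_1 = (3.5000, 1.0000, 2.0000, -1.5000).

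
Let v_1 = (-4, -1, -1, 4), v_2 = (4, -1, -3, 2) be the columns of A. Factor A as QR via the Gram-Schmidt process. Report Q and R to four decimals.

e_1 = v_1/‖v_1‖ = (-4, -1, -1, 4)/5.8310 = (-0.6860, -0.1715, -0.1715, 0.6860).
r_{12} = e_1·v_2 = -0.6860.
u_2 = v_2 + 0.6860·e_1 = (3.5294, -1.1176, -3.1176, 2.4706).
‖u_2‖ = 5.4341, so e_2 = (0.6495, -0.2057, -0.5737, 0.4546).

Q = [[-0.6860, 0.6495], [-0.1715, -0.2057], [-0.1715, -0.5737], [0.6860, 0.4546]], R = [[5.8310, -0.6860], [0.0000, 5.4341]]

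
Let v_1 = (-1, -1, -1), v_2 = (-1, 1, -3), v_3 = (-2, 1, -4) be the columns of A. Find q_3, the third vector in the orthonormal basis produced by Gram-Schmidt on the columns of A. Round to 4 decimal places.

q_1 = v_1/‖v_1‖ = (-1, -1, -1)/1.7321 = (-0.5774, -0.5774, -0.5774).
r_{12} = q_1·v_2 = 1.7321.
u_2 = v_2 − 1.7321·q_1 = (0.0000, 2.0000, -2.0000).
‖u_2‖ = 2.8284, so q_2 = (0.0000, 0.7071, -0.7071).
r_{13} = q_1·v_3 = 2.8868; r_{23} = q_2·v_3 = 3.5355.
u_3 = v_3 − 2.8868·q_1 − 3.5355·q_2 = (-0.3333, 0.1667, 0.1667).
‖u_3‖ = 0.4082, so q_3 = (-0.8165, 0.4082, 0.4082).

q_3 = (-0.8165, 0.4082, 0.4082)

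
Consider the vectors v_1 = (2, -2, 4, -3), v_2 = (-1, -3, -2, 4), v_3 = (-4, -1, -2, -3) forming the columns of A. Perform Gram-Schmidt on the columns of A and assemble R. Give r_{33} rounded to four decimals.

v_1 = (2, -2, 4, -3); ‖v_1‖ = 5.7446, so e_1 = (0.3482, -0.3482, 0.6963, -0.5222).
e_1·v_2 = 0.3482·(-1) + (-0.3482)·(-3) + 0.6963·(-2) + (-0.5222)·4 = -2.7852.
u_2 = v_2 + 2.7852·e_1 = (-0.0303, -3.9697, -0.0606, 2.5455).
‖u_2‖ = 4.7162, so e_2 = (-0.0064, -0.8417, -0.0129, 0.5397).
e_1·v_3 = 0.3482·(-4) + (-0.3482)·(-1) + 0.6963·(-2) + (-0.5222)·(-3) = -0.8704; e_2·v_3 = (-0.0064)·(-4) + (-0.8417)·(-1) + (-0.0129)·(-2) + 0.5397·(-3) = -0.7261.
u_3 = v_3 + 0.8704·e_1 + 0.7261·e_2 = (-3.7016, -1.9142, -1.4033, -3.0627).
r_{33} = ‖u_3‖ = 5.3587.

r_{33} = 5.3587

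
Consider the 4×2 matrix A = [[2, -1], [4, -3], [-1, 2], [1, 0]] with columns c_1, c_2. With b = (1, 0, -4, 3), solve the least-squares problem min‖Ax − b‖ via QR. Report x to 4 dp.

x = (-0.3462, -1.0385)

c_1 = (2, 4, -1, 1); ‖c_1‖ = 4.6904, so e_1 = (0.4264, 0.8528, -0.2132, 0.2132).
e_1·c_2 = 0.4264·(-1) + 0.8528·(-3) + (-0.2132)·2 + 0.2132·0 = -3.4112.
u_2 = c_2 + 3.4112·e_1 = (0.4545, -0.0909, 1.2727, 0.7273).
‖u_2‖ = 1.5374, so e_2 = (0.2957, -0.0591, 0.8278, 0.4730).
Qᵀb = (1.9188, -1.5965).
Back-substitute: x_2 = -1.5965/1.5374 = -1.0385.
x_1 = (1.9188 + 3.4112·(-1.0385))/4.6904 = -0.3462.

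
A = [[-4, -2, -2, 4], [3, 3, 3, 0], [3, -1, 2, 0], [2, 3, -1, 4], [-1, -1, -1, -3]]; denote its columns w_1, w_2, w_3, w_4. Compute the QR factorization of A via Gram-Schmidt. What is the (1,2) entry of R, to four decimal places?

r_{12} = 3.3627

q_1 = w_1/‖w_1‖ = (-4, 3, 3, 2, -1)/6.2450 = (-0.6405, 0.4804, 0.4804, 0.3203, -0.1601).
r_{12} = q_1·w_2 = 3.3627.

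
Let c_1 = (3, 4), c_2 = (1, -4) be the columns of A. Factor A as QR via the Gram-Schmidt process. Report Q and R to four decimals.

Q = [[0.6000, 0.8000], [0.8000, -0.6000]], R = [[5.0000, -2.6000], [0.0000, 3.2000]]

c_1 = (3, 4); ‖c_1‖ = 5.0000, so e_1 = (0.6000, 0.8000).
e_1·c_2 = 0.6000·1 + 0.8000·(-4) = -2.6000.
u_2 = c_2 + 2.6000·e_1 = (2.5600, -1.9200).
‖u_2‖ = 3.2000, so e_2 = (0.8000, -0.6000).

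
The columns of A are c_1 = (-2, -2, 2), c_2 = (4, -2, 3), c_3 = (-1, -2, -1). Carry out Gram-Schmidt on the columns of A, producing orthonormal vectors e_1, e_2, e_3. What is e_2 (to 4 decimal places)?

e_2 = (0.8093, -0.3113, 0.4981)

e_1 = c_1/‖c_1‖ = (-2, -2, 2)/3.4641 = (-0.5774, -0.5774, 0.5774).
r_{12} = e_1·c_2 = 0.5774.
u_2 = c_2 − 0.5774·e_1 = (4.3333, -1.6667, 2.6667).
‖u_2‖ = 5.3541, so e_2 = (0.8093, -0.3113, 0.4981).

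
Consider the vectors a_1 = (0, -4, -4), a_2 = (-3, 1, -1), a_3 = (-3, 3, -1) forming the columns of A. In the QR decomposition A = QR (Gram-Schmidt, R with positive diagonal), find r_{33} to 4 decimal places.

a_1 = (0, -4, -4); ‖a_1‖ = 5.6569, so e_1 = (0.0000, -0.7071, -0.7071).
e_1·a_2 = 0.0000·(-3) + (-0.7071)·1 + (-0.7071)·(-1) = 0.0000.
u_2 = a_2 + 0.0000·e_1 = (-3.0000, 1.0000, -1.0000).
‖u_2‖ = 3.3166, so e_2 = (-0.9045, 0.3015, -0.3015).
e_1·a_3 = 0.0000·(-3) + (-0.7071)·3 + (-0.7071)·(-1) = -1.4142; e_2·a_3 = (-0.9045)·(-3) + 0.3015·3 + (-0.3015)·(-1) = 3.9196.
u_3 = a_3 + 1.4142·e_1 − 3.9196·e_2 = (0.5455, 0.8182, -0.8182).
r_{33} = ‖u_3‖ = 1.2792.

r_{33} = 1.2792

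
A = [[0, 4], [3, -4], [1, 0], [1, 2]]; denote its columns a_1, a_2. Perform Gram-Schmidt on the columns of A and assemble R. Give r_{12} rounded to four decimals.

a_1 = (0, 3, 1, 1); ‖a_1‖ = 3.3166, so q_1 = (0.0000, 0.9045, 0.3015, 0.3015).
r_{12} = q_1·a_2 = -3.0151.

r_{12} = -3.0151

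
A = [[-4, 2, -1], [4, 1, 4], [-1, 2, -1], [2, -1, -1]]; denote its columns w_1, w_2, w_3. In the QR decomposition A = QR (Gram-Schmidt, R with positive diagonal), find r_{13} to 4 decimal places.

q_1 = w_1/‖w_1‖ = (-4, 4, -1, 2)/6.0828 = (-0.6576, 0.6576, -0.1644, 0.3288).
r_{13} = q_1·w_3 = 3.1236.

r_{13} = 3.1236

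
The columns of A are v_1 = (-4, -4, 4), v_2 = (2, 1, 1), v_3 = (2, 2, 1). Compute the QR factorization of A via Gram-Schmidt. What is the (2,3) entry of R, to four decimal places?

v_1 = (-4, -4, 4); ‖v_1‖ = 6.9282, so e_1 = (-0.5774, -0.5774, 0.5774).
e_1·v_2 = (-0.5774)·2 + (-0.5774)·1 + 0.5774·1 = -1.1547.
u_2 = v_2 + 1.1547·e_1 = (1.3333, 0.3333, 1.6667).
‖u_2‖ = 2.1602, so e_2 = (0.6172, 0.1543, 0.7715).
r_{23} = e_2·v_3 = 2.3146.

r_{23} = 2.3146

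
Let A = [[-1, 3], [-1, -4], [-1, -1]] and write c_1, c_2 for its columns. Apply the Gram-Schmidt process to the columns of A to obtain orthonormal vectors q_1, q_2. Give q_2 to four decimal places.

c_1 = (-1, -1, -1); ‖c_1‖ = 1.7321, so q_1 = (-0.5774, -0.5774, -0.5774).
q_1·c_2 = (-0.5774)·3 + (-0.5774)·(-4) + (-0.5774)·(-1) = 1.1547.
u_2 = c_2 − 1.1547·q_1 = (3.6667, -3.3333, -0.3333).
‖u_2‖ = 4.9666, so q_2 = (0.7383, -0.6712, -0.0671).

q_2 = (0.7383, -0.6712, -0.0671)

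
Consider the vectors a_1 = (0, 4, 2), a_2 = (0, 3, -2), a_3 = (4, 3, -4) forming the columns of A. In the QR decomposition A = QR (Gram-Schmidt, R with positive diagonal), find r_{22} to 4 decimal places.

q_1 = a_1/‖a_1‖ = (0, 4, 2)/4.4721 = (0.0000, 0.8944, 0.4472).
r_{12} = q_1·a_2 = 1.7889.
u_2 = a_2 − 1.7889·q_1 = (0.0000, 1.4000, -2.8000).
r_{22} = ‖u_2‖ = 3.1305.

r_{22} = 3.1305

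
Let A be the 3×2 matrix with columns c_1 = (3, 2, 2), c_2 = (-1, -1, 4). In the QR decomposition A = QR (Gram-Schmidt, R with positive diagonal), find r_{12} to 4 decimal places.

c_1 = (3, 2, 2); ‖c_1‖ = 4.1231, so q_1 = (0.7276, 0.4851, 0.4851).
r_{12} = q_1·c_2 = 0.7276.

r_{12} = 0.7276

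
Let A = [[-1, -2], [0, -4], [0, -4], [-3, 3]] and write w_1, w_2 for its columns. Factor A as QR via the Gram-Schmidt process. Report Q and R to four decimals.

Q = [[-0.3162, -0.4264], [0.0000, -0.6317], [0.0000, -0.6317], [-0.9487, 0.1421]], R = [[3.1623, -2.2136], [0.0000, 6.3325]]

w_1 = (-1, 0, 0, -3); ‖w_1‖ = 3.1623, so e_1 = (-0.3162, 0.0000, 0.0000, -0.9487).
e_1·w_2 = (-0.3162)·(-2) + 0.0000·(-4) + 0.0000·(-4) + (-0.9487)·3 = -2.2136.
u_2 = w_2 + 2.2136·e_1 = (-2.7000, -4.0000, -4.0000, 0.9000).
‖u_2‖ = 6.3325, so e_2 = (-0.4264, -0.6317, -0.6317, 0.1421).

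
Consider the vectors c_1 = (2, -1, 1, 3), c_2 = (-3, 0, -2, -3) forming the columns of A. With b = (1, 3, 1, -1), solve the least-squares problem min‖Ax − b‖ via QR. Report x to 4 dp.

x = (-2.4390, -1.9756)

e_1 = c_1/‖c_1‖ = (2, -1, 1, 3)/3.8730 = (0.5164, -0.2582, 0.2582, 0.7746).
r_{12} = e_1·c_2 = -4.3894.
u_2 = c_2 + 4.3894·e_1 = (-0.7333, -1.1333, -0.8667, 0.4000).
‖u_2‖ = 1.6533, so e_2 = (-0.4436, -0.6855, -0.5242, 0.2419).
Qᵀb = (-0.7746, -3.2662).
Back-substitute: x_2 = -3.2662/1.6533 = -1.9756.
x_1 = (-0.7746 + 4.3894·(-1.9756))/3.8730 = -2.4390.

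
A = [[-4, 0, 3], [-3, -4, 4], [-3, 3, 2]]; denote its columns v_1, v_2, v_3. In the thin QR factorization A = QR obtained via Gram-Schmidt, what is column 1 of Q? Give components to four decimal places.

q_1 = (-0.6860, -0.5145, -0.5145)

v_1 = (-4, -3, -3); ‖v_1‖ = 5.8310, so q_1 = (-0.6860, -0.5145, -0.5145).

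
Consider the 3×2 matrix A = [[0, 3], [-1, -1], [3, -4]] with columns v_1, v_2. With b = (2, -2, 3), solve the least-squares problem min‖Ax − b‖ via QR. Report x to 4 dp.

x = (1.7410, 0.5827)

e_1 = v_1/‖v_1‖ = (0, -1, 3)/3.1623 = (0.0000, -0.3162, 0.9487).
r_{12} = e_1·v_2 = -3.4785.
u_2 = v_2 + 3.4785·e_1 = (3.0000, -2.1000, -0.7000).
‖u_2‖ = 3.7283, so e_2 = (0.8047, -0.5633, -0.1878).
Qᵀb = (3.4785, 2.1726).
Back-substitute: x_2 = 2.1726/3.7283 = 0.5827.
x_1 = (3.4785 + 3.4785·0.5827)/3.1623 = 1.7410.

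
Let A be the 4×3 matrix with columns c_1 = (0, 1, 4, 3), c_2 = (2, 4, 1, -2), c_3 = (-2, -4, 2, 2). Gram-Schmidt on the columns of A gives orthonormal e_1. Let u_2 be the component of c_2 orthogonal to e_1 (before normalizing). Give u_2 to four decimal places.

u_2 = (2.0000, 3.9231, 0.6923, -2.2308)

c_1 = (0, 1, 4, 3); ‖c_1‖ = 5.0990, so e_1 = (0.0000, 0.1961, 0.7845, 0.5883).
e_1·c_2 = 0.0000·2 + 0.1961·4 + 0.7845·1 + 0.5883·(-2) = 0.3922.
u_2 = c_2 − 0.3922·e_1 = (2.0000, 3.9231, 0.6923, -2.2308).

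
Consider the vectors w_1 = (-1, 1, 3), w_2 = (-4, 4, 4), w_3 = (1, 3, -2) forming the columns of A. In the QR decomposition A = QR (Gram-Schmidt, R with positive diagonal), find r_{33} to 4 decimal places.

r_{33} = 2.8284

w_1 = (-1, 1, 3); ‖w_1‖ = 3.3166, so e_1 = (-0.3015, 0.3015, 0.9045).
e_1·w_2 = (-0.3015)·(-4) + 0.3015·4 + 0.9045·4 = 6.0302.
u_2 = w_2 − 6.0302·e_1 = (-2.1818, 2.1818, -1.4545).
‖u_2‖ = 3.4112, so e_2 = (-0.6396, 0.6396, -0.4264).
e_1·w_3 = (-0.3015)·1 + 0.3015·3 + 0.9045·(-2) = -1.2060; e_2·w_3 = (-0.6396)·1 + 0.6396·3 + (-0.4264)·(-2) = 2.1320.
u_3 = w_3 + 1.2060·e_1 − 2.1320·e_2 = (2.0000, 2.0000, 0.0000).
r_{33} = ‖u_3‖ = 2.8284.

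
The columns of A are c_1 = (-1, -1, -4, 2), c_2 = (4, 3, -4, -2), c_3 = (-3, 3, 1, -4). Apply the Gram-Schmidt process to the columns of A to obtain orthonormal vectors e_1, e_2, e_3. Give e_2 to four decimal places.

c_1 = (-1, -1, -4, 2); ‖c_1‖ = 4.6904, so e_1 = (-0.2132, -0.2132, -0.8528, 0.4264).
e_1·c_2 = (-0.2132)·4 + (-0.2132)·3 + (-0.8528)·(-4) + 0.4264·(-2) = 1.0660.
u_2 = c_2 − 1.0660·e_1 = (4.2273, 3.2273, -3.0909, -2.4545).
‖u_2‖ = 6.6230, so e_2 = (0.6383, 0.4873, -0.4667, -0.3706).

e_2 = (0.6383, 0.4873, -0.4667, -0.3706)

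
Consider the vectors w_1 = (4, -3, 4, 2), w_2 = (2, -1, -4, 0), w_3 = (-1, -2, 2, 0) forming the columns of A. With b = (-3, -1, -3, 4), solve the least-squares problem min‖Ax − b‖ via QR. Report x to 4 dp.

e_1 = w_1/‖w_1‖ = (4, -3, 4, 2)/6.7082 = (0.5963, -0.4472, 0.5963, 0.2981).
r_{12} = e_1·w_2 = -0.7454.
u_2 = w_2 + 0.7454·e_1 = (2.4444, -1.3333, -3.5556, 0.2222).
‖u_2‖ = 4.5216, so e_2 = (0.5406, -0.2949, -0.7864, 0.0491).
r_{13} = e_1·w_3 = 1.4907; r_{23} = e_2·w_3 = -1.5236.
u_3 = w_3 − 1.4907·e_1 + 1.5236·e_2 = (-1.0652, -1.7826, -0.0870, -0.3696).
‖u_3‖ = 2.1110, so e_3 = (-0.5046, -0.8444, -0.0412, -0.1751).
Qᵀb = (-1.9379, 1.2287, 1.7815).
Back-substitute: x_3 = 1.7815/2.1110 = 0.8439.
x_2 = (1.2287 + 1.5236·0.8439)/4.5216 = 0.5561.
x_1 = (-1.9379 + 0.7454·0.5561 − 1.4907·0.8439)/6.7082 = -0.4146.

x = (-0.4146, 0.5561, 0.8439)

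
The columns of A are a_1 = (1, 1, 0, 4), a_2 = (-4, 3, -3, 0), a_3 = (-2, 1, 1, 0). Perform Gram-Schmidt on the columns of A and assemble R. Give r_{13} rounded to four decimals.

a_1 = (1, 1, 0, 4); ‖a_1‖ = 4.2426, so q_1 = (0.2357, 0.2357, 0.0000, 0.9428).
r_{13} = q_1·a_3 = -0.2357.

r_{13} = -0.2357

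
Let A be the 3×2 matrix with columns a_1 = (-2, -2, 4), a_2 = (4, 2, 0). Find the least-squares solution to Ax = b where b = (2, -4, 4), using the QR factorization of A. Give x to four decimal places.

x = (1.1905, 0.7143)

e_1 = a_1/‖a_1‖ = (-2, -2, 4)/4.8990 = (-0.4082, -0.4082, 0.8165).
r_{12} = e_1·a_2 = -2.4495.
u_2 = a_2 + 2.4495·e_1 = (3.0000, 1.0000, 2.0000).
‖u_2‖ = 3.7417, so e_2 = (0.8018, 0.2673, 0.5345).
Qᵀb = (4.0825, 2.6726).
Back-substitute: x_2 = 2.6726/3.7417 = 0.7143.
x_1 = (4.0825 + 2.4495·0.7143)/4.8990 = 1.1905.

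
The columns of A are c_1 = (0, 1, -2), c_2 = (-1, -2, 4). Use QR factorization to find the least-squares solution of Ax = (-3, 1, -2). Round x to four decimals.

x = (7.0000, 3.0000)

c_1 = (0, 1, -2); ‖c_1‖ = 2.2361, so e_1 = (0.0000, 0.4472, -0.8944).
e_1·c_2 = 0.0000·(-1) + 0.4472·(-2) + (-0.8944)·4 = -4.4721.
u_2 = c_2 + 4.4721·e_1 = (-1.0000, 0.0000, 0.0000).
‖u_2‖ = 1.0000, so e_2 = (-1.0000, 0.0000, 0.0000).
Qᵀb = (2.2361, 3.0000).
Back-substitute: x_2 = 3.0000/1.0000 = 3.0000.
x_1 = (2.2361 + 4.4721·3.0000)/2.2361 = 7.0000.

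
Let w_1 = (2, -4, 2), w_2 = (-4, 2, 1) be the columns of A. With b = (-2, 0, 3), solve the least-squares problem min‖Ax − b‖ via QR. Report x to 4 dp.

q_1 = w_1/‖w_1‖ = (2, -4, 2)/4.8990 = (0.4082, -0.8165, 0.4082).
r_{12} = q_1·w_2 = -2.8577.
u_2 = w_2 + 2.8577·q_1 = (-2.8333, -0.3333, 2.1667).
‖u_2‖ = 3.5824, so q_2 = (-0.7909, -0.0930, 0.6048).
Qᵀb = (0.4082, 3.3963).
Back-substitute: x_2 = 3.3963/3.5824 = 0.9481.
x_1 = (0.4082 + 2.8577·0.9481)/4.8990 = 0.6364.

x = (0.6364, 0.9481)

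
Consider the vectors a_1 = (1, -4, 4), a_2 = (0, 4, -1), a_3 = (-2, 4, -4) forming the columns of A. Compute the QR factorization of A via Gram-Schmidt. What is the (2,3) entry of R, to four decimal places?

a_1 = (1, -4, 4); ‖a_1‖ = 5.7446, so q_1 = (0.1741, -0.6963, 0.6963).
q_1·a_2 = 0.1741·0 + (-0.6963)·4 + 0.6963·(-1) = -3.4816.
u_2 = a_2 + 3.4816·q_1 = (0.6061, 1.5758, 1.4242).
‖u_2‖ = 2.2088, so q_2 = (0.2744, 0.7134, 0.6448).
r_{23} = q_2·a_3 = -0.2744.

r_{23} = -0.2744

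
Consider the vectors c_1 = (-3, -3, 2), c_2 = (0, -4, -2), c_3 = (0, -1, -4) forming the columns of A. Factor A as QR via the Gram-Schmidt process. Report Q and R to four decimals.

Q = [[-0.6396, 0.2639, -0.7220], [-0.6396, -0.7037, 0.3094], [0.4264, -0.6597, -0.6189]], R = [[4.6904, 1.7056, -1.0660], [0.0000, 4.1341, 3.3425], [0.0000, 0.0000, 2.1660]]

c_1 = (-3, -3, 2); ‖c_1‖ = 4.6904, so q_1 = (-0.6396, -0.6396, 0.4264).
q_1·c_2 = (-0.6396)·0 + (-0.6396)·(-4) + 0.4264·(-2) = 1.7056.
u_2 = c_2 − 1.7056·q_1 = (1.0909, -2.9091, -2.7273).
‖u_2‖ = 4.1341, so q_2 = (0.2639, -0.7037, -0.6597).
q_1·c_3 = (-0.6396)·0 + (-0.6396)·(-1) + 0.4264·(-4) = -1.0660; q_2·c_3 = 0.2639·0 + (-0.7037)·(-1) + (-0.6597)·(-4) = 3.3425.
u_3 = c_3 + 1.0660·q_1 − 3.3425·q_2 = (-1.5638, 0.6702, -1.3404).
‖u_3‖ = 2.1660, so q_3 = (-0.7220, 0.3094, -0.6189).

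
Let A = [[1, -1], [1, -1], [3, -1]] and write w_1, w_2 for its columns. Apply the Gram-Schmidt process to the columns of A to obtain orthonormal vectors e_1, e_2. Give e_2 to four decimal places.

w_1 = (1, 1, 3); ‖w_1‖ = 3.3166, so e_1 = (0.3015, 0.3015, 0.9045).
e_1·w_2 = 0.3015·(-1) + 0.3015·(-1) + 0.9045·(-1) = -1.5076.
u_2 = w_2 + 1.5076·e_1 = (-0.5455, -0.5455, 0.3636).
‖u_2‖ = 0.8528, so e_2 = (-0.6396, -0.6396, 0.4264).

e_2 = (-0.6396, -0.6396, 0.4264)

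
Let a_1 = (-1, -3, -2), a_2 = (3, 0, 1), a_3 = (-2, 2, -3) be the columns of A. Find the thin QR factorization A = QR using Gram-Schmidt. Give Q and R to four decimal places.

Q = [[-0.2673, 0.9221, 0.2798], [-0.8018, -0.3738, 0.4663], [-0.5345, 0.0997, -0.8393]], R = [[3.7417, -1.3363, 0.5345], [0.0000, 2.8661, -2.8910], [0.0000, 0.0000, 2.8908]]

a_1 = (-1, -3, -2); ‖a_1‖ = 3.7417, so e_1 = (-0.2673, -0.8018, -0.5345).
e_1·a_2 = (-0.2673)·3 + (-0.8018)·0 + (-0.5345)·1 = -1.3363.
u_2 = a_2 + 1.3363·e_1 = (2.6429, -1.0714, 0.2857).
‖u_2‖ = 2.8661, so e_2 = (0.9221, -0.3738, 0.0997).
e_1·a_3 = (-0.2673)·(-2) + (-0.8018)·2 + (-0.5345)·(-3) = 0.5345; e_2·a_3 = 0.9221·(-2) + (-0.3738)·2 + 0.0997·(-3) = -2.8910.
u_3 = a_3 − 0.5345·e_1 + 2.8910·e_2 = (0.8087, 1.3478, -2.4261).
‖u_3‖ = 2.8908, so e_3 = (0.2798, 0.4663, -0.8393).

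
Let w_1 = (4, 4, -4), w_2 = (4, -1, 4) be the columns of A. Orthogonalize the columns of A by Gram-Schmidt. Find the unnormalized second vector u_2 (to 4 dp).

w_1 = (4, 4, -4); ‖w_1‖ = 6.9282, so e_1 = (0.5774, 0.5774, -0.5774).
e_1·w_2 = 0.5774·4 + 0.5774·(-1) + (-0.5774)·4 = -0.5774.
u_2 = w_2 + 0.5774·e_1 = (4.3333, -0.6667, 3.6667).

u_2 = (4.3333, -0.6667, 3.6667)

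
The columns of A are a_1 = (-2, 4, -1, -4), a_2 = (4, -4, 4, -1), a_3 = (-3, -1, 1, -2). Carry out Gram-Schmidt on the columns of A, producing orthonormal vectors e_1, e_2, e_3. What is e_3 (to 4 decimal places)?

e_1 = a_1/‖a_1‖ = (-2, 4, -1, -4)/6.0828 = (-0.3288, 0.6576, -0.1644, -0.6576).
r_{12} = e_1·a_2 = -3.9456.
u_2 = a_2 + 3.9456·e_1 = (2.7027, -1.4054, 3.3514, -3.5946).
‖u_2‖ = 5.7821, so e_2 = (0.4674, -0.2431, 0.5796, -0.6217).
r_{13} = e_1·a_3 = 1.4796; r_{23} = e_2·a_3 = 0.6637.
u_3 = a_3 − 1.4796·e_1 − 0.6637·e_2 = (-2.8238, -1.8116, 0.8585, -0.6144).
‖u_3‖ = 3.5171, so e_3 = (-0.8029, -0.5151, 0.2441, -0.1747).

e_3 = (-0.8029, -0.5151, 0.2441, -0.1747)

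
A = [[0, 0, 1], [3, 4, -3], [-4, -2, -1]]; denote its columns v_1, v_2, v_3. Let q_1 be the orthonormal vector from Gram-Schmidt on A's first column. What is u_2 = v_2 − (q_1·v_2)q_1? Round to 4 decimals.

v_1 = (0, 3, -4); ‖v_1‖ = 5.0000, so q_1 = (0.0000, 0.6000, -0.8000).
q_1·v_2 = 0.0000·0 + 0.6000·4 + (-0.8000)·(-2) = 4.0000.
u_2 = v_2 − 4.0000·q_1 = (0.0000, 1.6000, 1.2000).

u_2 = (0.0000, 1.6000, 1.2000)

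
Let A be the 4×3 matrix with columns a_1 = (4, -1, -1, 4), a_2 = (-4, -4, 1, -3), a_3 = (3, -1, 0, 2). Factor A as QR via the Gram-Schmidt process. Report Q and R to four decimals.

Q = [[0.6860, -0.2179, 0.6122], [-0.1715, -0.9744, -0.0963], [-0.1715, 0.0545, 0.6199], [0.6860, -0.0121, -0.4813]], R = [[5.8310, -4.2875, 3.6015], [0.0000, 4.8598, 0.2966], [0.0000, 0.0000, 0.9703]]

a_1 = (4, -1, -1, 4); ‖a_1‖ = 5.8310, so e_1 = (0.6860, -0.1715, -0.1715, 0.6860).
e_1·a_2 = 0.6860·(-4) + (-0.1715)·(-4) + (-0.1715)·1 + 0.6860·(-3) = -4.2875.
u_2 = a_2 + 4.2875·e_1 = (-1.0588, -4.7353, 0.2647, -0.0588).
‖u_2‖ = 4.8598, so e_2 = (-0.2179, -0.9744, 0.0545, -0.0121).
e_1·a_3 = 0.6860·3 + (-0.1715)·(-1) + (-0.1715)·0 + 0.6860·2 = 3.6015; e_2·a_3 = (-0.2179)·3 + (-0.9744)·(-1) + 0.0545·0 + (-0.0121)·2 = 0.2966.
u_3 = a_3 − 3.6015·e_1 − 0.2966·e_2 = (0.5940, -0.0934, 0.6015, -0.4670).
‖u_3‖ = 0.9703, so e_3 = (0.6122, -0.0963, 0.6199, -0.4813).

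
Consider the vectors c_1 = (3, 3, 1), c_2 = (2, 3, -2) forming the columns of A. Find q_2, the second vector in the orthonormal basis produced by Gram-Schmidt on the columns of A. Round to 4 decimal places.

q_1 = c_1/‖c_1‖ = (3, 3, 1)/4.3589 = (0.6882, 0.6882, 0.2294).
r_{12} = q_1·c_2 = 2.9824.
u_2 = c_2 − 2.9824·q_1 = (-0.0526, 0.9474, -2.6842).
‖u_2‖ = 2.8470, so q_2 = (-0.0185, 0.3328, -0.9428).

q_2 = (-0.0185, 0.3328, -0.9428)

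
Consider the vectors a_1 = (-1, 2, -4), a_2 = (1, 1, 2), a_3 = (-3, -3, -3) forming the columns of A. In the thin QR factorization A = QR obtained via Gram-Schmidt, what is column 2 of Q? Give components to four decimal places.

a_1 = (-1, 2, -4); ‖a_1‖ = 4.5826, so q_1 = (-0.2182, 0.4364, -0.8729).
q_1·a_2 = (-0.2182)·1 + 0.4364·1 + (-0.8729)·2 = -1.5275.
u_2 = a_2 + 1.5275·q_1 = (0.6667, 1.6667, 0.6667).
‖u_2‖ = 1.9149, so q_2 = (0.3482, 0.8704, 0.3482).

q_2 = (0.3482, 0.8704, 0.3482)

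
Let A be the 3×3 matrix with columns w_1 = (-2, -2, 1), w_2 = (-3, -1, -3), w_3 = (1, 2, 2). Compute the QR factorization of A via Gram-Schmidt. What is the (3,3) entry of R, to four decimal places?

r_{33} = 1.5725

w_1 = (-2, -2, 1); ‖w_1‖ = 3.0000, so q_1 = (-0.6667, -0.6667, 0.3333).
q_1·w_2 = (-0.6667)·(-3) + (-0.6667)·(-1) + 0.3333·(-3) = 1.6667.
u_2 = w_2 − 1.6667·q_1 = (-1.8889, 0.1111, -3.5556).
‖u_2‖ = 4.0277, so q_2 = (-0.4690, 0.0276, -0.8828).
q_1·w_3 = (-0.6667)·1 + (-0.6667)·2 + 0.3333·2 = -1.3333; q_2·w_3 = (-0.4690)·1 + 0.0276·2 + (-0.8828)·2 = -2.1794.
u_3 = w_3 + 1.3333·q_1 + 2.1794·q_2 = (-0.9110, 1.1712, 0.5205).
r_{33} = ‖u_3‖ = 1.5725.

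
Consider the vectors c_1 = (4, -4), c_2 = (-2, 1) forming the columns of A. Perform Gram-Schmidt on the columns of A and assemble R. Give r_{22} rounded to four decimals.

c_1 = (4, -4); ‖c_1‖ = 5.6569, so e_1 = (0.7071, -0.7071).
e_1·c_2 = 0.7071·(-2) + (-0.7071)·1 = -2.1213.
u_2 = c_2 + 2.1213·e_1 = (-0.5000, -0.5000).
r_{22} = ‖u_2‖ = 0.7071.

r_{22} = 0.7071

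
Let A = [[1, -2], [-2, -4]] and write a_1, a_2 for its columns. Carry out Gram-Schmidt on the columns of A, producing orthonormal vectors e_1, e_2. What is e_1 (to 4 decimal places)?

a_1 = (1, -2); ‖a_1‖ = 2.2361, so e_1 = (0.4472, -0.8944).

e_1 = (0.4472, -0.8944)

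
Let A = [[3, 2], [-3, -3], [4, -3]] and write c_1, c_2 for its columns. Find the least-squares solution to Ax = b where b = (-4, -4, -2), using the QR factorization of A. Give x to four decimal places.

c_1 = (3, -3, 4); ‖c_1‖ = 5.8310, so e_1 = (0.5145, -0.5145, 0.6860).
e_1·c_2 = 0.5145·2 + (-0.5145)·(-3) + 0.6860·(-3) = 0.5145.
u_2 = c_2 − 0.5145·e_1 = (1.7353, -2.7353, -3.3529).
‖u_2‖ = 4.6621, so e_2 = (0.3722, -0.5867, -0.7192).
Qᵀb = (-1.3720, 2.2964).
Back-substitute: x_2 = 2.2964/4.6621 = 0.4926.
x_1 = (-1.3720 − 0.5145·0.4926)/5.8310 = -0.2788.

x = (-0.2788, 0.4926)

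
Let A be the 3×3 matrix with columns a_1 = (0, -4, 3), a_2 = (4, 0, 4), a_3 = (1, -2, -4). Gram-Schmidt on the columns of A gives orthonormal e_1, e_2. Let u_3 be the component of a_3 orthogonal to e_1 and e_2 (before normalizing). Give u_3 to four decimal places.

u_3 = (2.5366, -1.9024, -2.5366)

e_1 = a_1/‖a_1‖ = (0, -4, 3)/5.0000 = (0.0000, -0.8000, 0.6000).
r_{12} = e_1·a_2 = 2.4000.
u_2 = a_2 − 2.4000·e_1 = (4.0000, 1.9200, 2.5600).
‖u_2‖ = 5.1225, so e_2 = (0.7809, 0.3748, 0.4998).
r_{13} = e_1·a_3 = -0.8000; r_{23} = e_2·a_3 = -1.9678.
u_3 = a_3 + 0.8000·e_1 + 1.9678·e_2 = (2.5366, -1.9024, -2.5366).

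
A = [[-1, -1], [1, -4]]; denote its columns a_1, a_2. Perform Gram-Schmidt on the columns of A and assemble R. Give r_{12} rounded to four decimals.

a_1 = (-1, 1); ‖a_1‖ = 1.4142, so e_1 = (-0.7071, 0.7071).
r_{12} = e_1·a_2 = -2.1213.

r_{12} = -2.1213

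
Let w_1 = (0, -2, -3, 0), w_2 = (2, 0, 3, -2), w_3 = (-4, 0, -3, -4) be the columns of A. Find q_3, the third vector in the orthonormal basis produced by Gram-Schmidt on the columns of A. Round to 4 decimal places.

w_1 = (0, -2, -3, 0); ‖w_1‖ = 3.6056, so q_1 = (0.0000, -0.5547, -0.8321, 0.0000).
q_1·w_2 = 0.0000·2 + (-0.5547)·0 + (-0.8321)·3 + 0.0000·(-2) = -2.4962.
u_2 = w_2 + 2.4962·q_1 = (2.0000, -1.3846, 0.9231, -2.0000).
‖u_2‖ = 3.2817, so q_2 = (0.6094, -0.4219, 0.2813, -0.6094).
q_1·w_3 = 0.0000·(-4) + (-0.5547)·0 + (-0.8321)·(-3) + 0.0000·(-4) = 2.4962; q_2·w_3 = 0.6094·(-4) + (-0.4219)·0 + 0.2813·(-3) + (-0.6094)·(-4) = -0.8439.
u_3 = w_3 − 2.4962·q_1 + 0.8439·q_2 = (-3.4857, 1.0286, -0.6857, -4.5143).
‖u_3‖ = 5.8358, so q_3 = (-0.5973, 0.1763, -0.1175, -0.7735).

q_3 = (-0.5973, 0.1763, -0.1175, -0.7735)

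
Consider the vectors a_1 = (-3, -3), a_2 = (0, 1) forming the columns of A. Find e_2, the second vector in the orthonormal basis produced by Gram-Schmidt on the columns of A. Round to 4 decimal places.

e_2 = (-0.7071, 0.7071)

e_1 = a_1/‖a_1‖ = (-3, -3)/4.2426 = (-0.7071, -0.7071).
r_{12} = e_1·a_2 = -0.7071.
u_2 = a_2 + 0.7071·e_1 = (-0.5000, 0.5000).
‖u_2‖ = 0.7071, so e_2 = (-0.7071, 0.7071).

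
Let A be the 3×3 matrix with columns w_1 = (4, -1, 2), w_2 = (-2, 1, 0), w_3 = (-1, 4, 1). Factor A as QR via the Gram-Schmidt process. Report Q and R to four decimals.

Q = [[0.8729, -0.2673, 0.4082], [-0.2182, 0.5345, 0.8165], [0.4364, 0.8018, -0.4082]], R = [[4.5826, -1.9640, -1.3093], [0.0000, 1.0690, 3.2071], [0.0000, 0.0000, 2.4495]]

e_1 = w_1/‖w_1‖ = (4, -1, 2)/4.5826 = (0.8729, -0.2182, 0.4364).
r_{12} = e_1·w_2 = -1.9640.
u_2 = w_2 + 1.9640·e_1 = (-0.2857, 0.5714, 0.8571).
‖u_2‖ = 1.0690, so e_2 = (-0.2673, 0.5345, 0.8018).
r_{13} = e_1·w_3 = -1.3093; r_{23} = e_2·w_3 = 3.2071.
u_3 = w_3 + 1.3093·e_1 − 3.2071·e_2 = (1.0000, 2.0000, -1.0000).
‖u_3‖ = 2.4495, so e_3 = (0.4082, 0.8165, -0.4082).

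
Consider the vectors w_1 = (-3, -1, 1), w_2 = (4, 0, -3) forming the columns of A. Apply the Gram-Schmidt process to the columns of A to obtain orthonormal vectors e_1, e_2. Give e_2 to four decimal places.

e_2 = (-0.0426, -0.6396, -0.7675)

w_1 = (-3, -1, 1); ‖w_1‖ = 3.3166, so e_1 = (-0.9045, -0.3015, 0.3015).
e_1·w_2 = (-0.9045)·4 + (-0.3015)·0 + 0.3015·(-3) = -4.5227.
u_2 = w_2 + 4.5227·e_1 = (-0.0909, -1.3636, -1.6364).
‖u_2‖ = 2.1320, so e_2 = (-0.0426, -0.6396, -0.7675).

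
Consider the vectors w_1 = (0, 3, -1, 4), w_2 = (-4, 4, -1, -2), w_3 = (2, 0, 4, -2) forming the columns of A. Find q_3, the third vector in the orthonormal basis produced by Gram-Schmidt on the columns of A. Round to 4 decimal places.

q_1 = w_1/‖w_1‖ = (0, 3, -1, 4)/5.0990 = (0.0000, 0.5883, -0.1961, 0.7845).
r_{12} = q_1·w_2 = 0.9806.
u_2 = w_2 − 0.9806·q_1 = (-4.0000, 3.4231, -0.8077, -2.7692).
‖u_2‖ = 6.0032, so q_2 = (-0.6663, 0.5702, -0.1345, -0.4613).
r_{13} = q_1·w_3 = -2.3534; r_{23} = q_2·w_3 = -0.9482.
u_3 = w_3 + 2.3534·q_1 + 0.9482·q_2 = (1.3682, 1.9253, 3.4109, -0.5912).
‖u_3‖ = 4.1908, so q_3 = (0.3265, 0.4594, 0.8139, -0.1411).

q_3 = (0.3265, 0.4594, 0.8139, -0.1411)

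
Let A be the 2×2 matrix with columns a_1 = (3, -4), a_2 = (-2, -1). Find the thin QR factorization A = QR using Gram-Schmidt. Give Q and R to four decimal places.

Q = [[0.6000, -0.8000], [-0.8000, -0.6000]], R = [[5.0000, -0.4000], [0.0000, 2.2000]]

e_1 = a_1/‖a_1‖ = (3, -4)/5.0000 = (0.6000, -0.8000).
r_{12} = e_1·a_2 = -0.4000.
u_2 = a_2 + 0.4000·e_1 = (-1.7600, -1.3200).
‖u_2‖ = 2.2000, so e_2 = (-0.8000, -0.6000).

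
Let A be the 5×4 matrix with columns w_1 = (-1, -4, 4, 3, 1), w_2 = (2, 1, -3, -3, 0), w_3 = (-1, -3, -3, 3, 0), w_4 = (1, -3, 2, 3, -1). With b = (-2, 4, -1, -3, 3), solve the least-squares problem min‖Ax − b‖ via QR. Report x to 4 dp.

w_1 = (-1, -4, 4, 3, 1); ‖w_1‖ = 6.5574, so q_1 = (-0.1525, -0.6100, 0.6100, 0.4575, 0.1525).
q_1·w_2 = (-0.1525)·2 + (-0.6100)·1 + 0.6100·(-3) + 0.4575·(-3) + 0.1525·0 = -4.1175.
u_2 = w_2 + 4.1175·q_1 = (1.3721, -1.5116, -0.4884, -1.1163, 0.6279).
‖u_2‖ = 2.4590, so q_2 = (0.5580, -0.6147, -0.1986, -0.4540, 0.2554).
q_1·w_3 = (-0.1525)·(-1) + (-0.6100)·(-3) + 0.6100·(-3) + 0.4575·3 + 0.1525·0 = 1.5250; q_2·w_3 = 0.5580·(-1) + (-0.6147)·(-3) + (-0.1986)·(-3) + (-0.4540)·3 + 0.2554·0 = 0.5202.
u_3 = w_3 − 1.5250·q_1 − 0.5202·q_2 = (-1.0577, -1.7500, -3.8269, 2.5385, -0.3654).
‖u_3‖ = 5.0402, so q_3 = (-0.2099, -0.3472, -0.7593, 0.5036, -0.0725).
q_1·w_4 = (-0.1525)·1 + (-0.6100)·(-3) + 0.6100·2 + 0.4575·3 + 0.1525·(-1) = 4.1175; q_2·w_4 = 0.5580·1 + (-0.6147)·(-3) + (-0.1986)·2 + (-0.4540)·3 + 0.2554·(-1) = 0.3878; q_3·w_4 = (-0.2099)·1 + (-0.3472)·(-3) + (-0.7593)·2 + 0.5036·3 + (-0.0725)·(-1) = 0.8966.
u_4 = w_4 − 4.1175·q_1 − 0.3878·q_2 − 0.8966·q_3 = (1.5997, 0.0613, 0.2462, 0.8407, -1.6619).
‖u_4‖ = 2.4682, so q_4 = (0.6481, 0.0248, 0.0997, 0.3406, -0.6733).
Qᵀb = (-3.6600, -1.2484, -1.9383, -4.3384).
Back-substitute: x_4 = -4.3384/2.4682 = -1.7577.
x_3 = (-1.9383 − 0.8966·(-1.7577))/5.0402 = -0.0719.
x_2 = (-1.2484 − 0.5202·(-0.0719) − 0.3878·(-1.7577))/2.4590 = -0.2153.
x_1 = (-3.6600 + 4.1175·(-0.2153) − 1.5250·(-0.0719) − 4.1175·(-1.7577))/6.5574 = 0.4270.

x = (0.4270, -0.2153, -0.0719, -1.7577)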